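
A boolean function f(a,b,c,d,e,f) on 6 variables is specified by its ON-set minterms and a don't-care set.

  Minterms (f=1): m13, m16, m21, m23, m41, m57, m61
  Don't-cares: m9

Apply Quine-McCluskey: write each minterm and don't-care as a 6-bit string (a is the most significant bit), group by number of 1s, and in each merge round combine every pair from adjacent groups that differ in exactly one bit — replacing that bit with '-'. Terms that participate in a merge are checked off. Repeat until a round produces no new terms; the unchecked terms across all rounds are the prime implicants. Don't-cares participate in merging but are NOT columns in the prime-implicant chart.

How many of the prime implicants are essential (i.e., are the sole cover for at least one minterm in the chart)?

4

Round 0: 001001✓ 001101✓ 010000 010101✓ 010111✓ 101001✓ 111001✓ 111101✓
Round 1: -01001 001-01 0101-1 1-1001 111-01
PIs = {-01001, 001-01, 010000, 0101-1, 1-1001, 111-01}
Coverage chart:
  m13: 001-01 ←essential
  m16: 010000 ←essential
  m21: 0101-1 ←essential
  m23: 0101-1 ←essential
  m41: -01001,1-1001
  m57: 1-1001,111-01
  m61: 111-01 ←essential
Essential: 001-01, 010000, 0101-1, 111-01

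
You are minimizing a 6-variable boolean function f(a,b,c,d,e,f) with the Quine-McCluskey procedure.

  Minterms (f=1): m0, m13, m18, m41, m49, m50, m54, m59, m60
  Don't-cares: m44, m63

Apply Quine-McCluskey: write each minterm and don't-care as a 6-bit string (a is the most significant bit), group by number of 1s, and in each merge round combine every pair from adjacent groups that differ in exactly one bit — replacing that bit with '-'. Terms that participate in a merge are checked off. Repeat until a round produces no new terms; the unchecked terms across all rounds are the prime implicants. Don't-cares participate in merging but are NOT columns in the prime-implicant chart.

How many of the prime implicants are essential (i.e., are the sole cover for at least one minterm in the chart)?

[col 0] 000000, 001101, 010010*, 101001, 101100*, 110001, 110010*, 110110*, 111011*, 111100*, 111111*
[col 1] -10010, 1-1100, 110-10, 111-11
Prime implicants: -10010, 000000, 001101, 1-1100, 101001, 110-10, 110001, 111-11
PI chart (minterm → PIs covering it):
  0 | 000000  (sole → essential)
  13 | 001101  (sole → essential)
  18 | -10010  (sole → essential)
  41 | 101001  (sole → essential)
  49 | 110001  (sole → essential)
  50 | -10010,110-10
  54 | 110-10  (sole → essential)
  59 | 111-11  (sole → essential)
  60 | 1-1100  (sole → essential)
Essential prime implicants: -10010, 000000, 001101, 1-1100, 101001, 110-10, 110001, 111-11

8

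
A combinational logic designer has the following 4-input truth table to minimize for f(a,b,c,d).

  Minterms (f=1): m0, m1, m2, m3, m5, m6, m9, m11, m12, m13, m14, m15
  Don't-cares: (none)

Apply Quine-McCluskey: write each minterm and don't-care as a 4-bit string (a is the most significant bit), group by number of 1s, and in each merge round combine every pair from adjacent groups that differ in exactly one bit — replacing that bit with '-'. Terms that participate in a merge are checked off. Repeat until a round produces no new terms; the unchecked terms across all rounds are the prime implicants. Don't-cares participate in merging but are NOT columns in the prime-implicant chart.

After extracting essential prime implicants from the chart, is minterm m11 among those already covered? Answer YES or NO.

NO

[col 0] 0000*, 0001*, 0010*, 0011*, 0101*, 0110*, 1001*, 1011*, 1100*, 1101*, 1110*, 1111*
[col 1] -001*, -011*, -101*, -110, 0-01*, 0-10, 00-0*, 00-1*, 000-*, 001-*, 1-01*, 1-11*, 10-1*, 11-0*, 11-1*, 110-*, 111-*
[col 2] --01, -0-1, 00--, 1--1, 11--
Prime implicants: --01, -0-1, -110, 0-10, 00--, 1--1, 11--
PI chart (minterm → PIs covering it):
  0 | 00--  (sole → essential)
  1 | --01,-0-1,00--
  2 | 0-10,00--
  3 | -0-1,00--
  5 | --01  (sole → essential)
  6 | -110,0-10
  9 | --01,-0-1,1--1
  11 | -0-1,1--1
  12 | 11--  (sole → essential)
  13 | --01,1--1,11--
  14 | -110,11--
  15 | 1--1,11--
Essential prime implicants: --01, 00--, 11--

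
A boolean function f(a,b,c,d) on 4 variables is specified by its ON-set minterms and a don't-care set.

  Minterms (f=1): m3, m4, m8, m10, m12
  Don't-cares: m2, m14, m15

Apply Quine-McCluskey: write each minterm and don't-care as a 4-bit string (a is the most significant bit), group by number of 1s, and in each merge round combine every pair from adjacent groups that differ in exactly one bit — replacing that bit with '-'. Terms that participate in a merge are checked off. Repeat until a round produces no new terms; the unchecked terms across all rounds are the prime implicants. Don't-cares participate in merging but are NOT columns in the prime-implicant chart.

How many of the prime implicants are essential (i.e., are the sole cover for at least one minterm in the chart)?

size-2^0 implicants → 0010(✓)  0011(✓)  0100(✓)  1000(✓)  1010(✓)  1100(✓)  1110(✓)  1111(✓)
size-2^1 implicants → -010  -100  001-  1-00(✓)  1-10(✓)  10-0(✓)  11-0(✓)  111-
size-2^2 implicants → 1--0
Unchecked terms (primes): -010, -100, 001-, 1--0, 111-
Minterm coverage:
  m3 ⊆ 001- [E]
  m4 ⊆ -100 [E]
  m8 ⊆ 1--0 [E]
  m10 ⊆ -010,1--0
  m12 ⊆ -100,1--0
E = {-100, 001-, 1--0}

3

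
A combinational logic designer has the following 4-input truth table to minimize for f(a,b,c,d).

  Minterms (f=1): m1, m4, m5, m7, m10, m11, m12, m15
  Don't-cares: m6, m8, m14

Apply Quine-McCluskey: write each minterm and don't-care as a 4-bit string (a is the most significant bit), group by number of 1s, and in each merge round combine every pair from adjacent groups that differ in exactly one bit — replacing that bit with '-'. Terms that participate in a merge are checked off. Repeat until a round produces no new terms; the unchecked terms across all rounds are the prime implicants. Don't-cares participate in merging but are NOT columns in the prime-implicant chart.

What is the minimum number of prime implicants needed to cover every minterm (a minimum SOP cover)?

4

[col 0] 0001*, 0100*, 0101*, 0110*, 0111*, 1000*, 1010*, 1011*, 1100*, 1110*, 1111*
[col 1] -100*, -110*, -111*, 0-01, 01-0*, 01-1*, 010-*, 011-*, 1-00*, 1-10*, 1-11*, 10-0*, 101-*, 11-0*, 111-*
[col 2] -1-0, -11-, 01--, 1--0, 1-1-
Prime implicants: -1-0, -11-, 0-01, 01--, 1--0, 1-1-
PI chart (minterm → PIs covering it):
  1 | 0-01  (sole → essential)
  4 | -1-0,01--
  5 | 0-01,01--
  7 | -11-,01--
  10 | 1--0,1-1-
  11 | 1-1-  (sole → essential)
  12 | -1-0,1--0
  15 | -11-,1-1-
Essential prime implicants: 0-01, 1-1-
Petrick residual → -1-0, -11-
Minimum SOP uses 4 PIs: bd' + bc + a'c'd + ac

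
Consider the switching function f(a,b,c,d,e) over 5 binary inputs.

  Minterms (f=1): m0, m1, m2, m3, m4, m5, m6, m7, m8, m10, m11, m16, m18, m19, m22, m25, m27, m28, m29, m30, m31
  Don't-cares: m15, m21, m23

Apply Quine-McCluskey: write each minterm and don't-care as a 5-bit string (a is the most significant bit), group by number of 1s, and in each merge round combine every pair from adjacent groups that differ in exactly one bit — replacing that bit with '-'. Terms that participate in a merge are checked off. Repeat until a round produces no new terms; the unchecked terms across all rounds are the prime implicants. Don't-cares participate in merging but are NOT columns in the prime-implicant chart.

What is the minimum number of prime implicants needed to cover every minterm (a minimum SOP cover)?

[col 0] 00000*, 00001*, 00010*, 00011*, 00100*, 00101*, 00110*, 00111*, 01000*, 01010*, 01011*, 01111*, 10000*, 10010*, 10011*, 10101*, 10110*, 10111*, 11001*, 11011*, 11100*, 11101*, 11110*, 11111*
[col 1] -0000*, -0010*, -0011*, -0101*, -0110*, -0111*, -1011*, -1111*, 0-000*, 0-010*, 0-011*, 0-111*, 00-00*, 00-01*, 00-10*, 00-11*, 000-0*, 000-1*, 0000-*, 0001-*, 001-0*, 001-1*, 0010-*, 0011-*, 01-11*, 010-0*, 0101-*, 1-011*, 1-101*, 1-110*, 1-111*, 10-10*, 10-11*, 100-0*, 1001-*, 101-1*, 1011-*, 11-01*, 11-11*, 110-1*, 111-0*, 111-1*, 1110-*, 1111-*
[col 2] --011*, --111*, -0-10*, -0-11*, -00-0, -001-*, -01-1, -011-*, -1-11*, 0--11*, 0-0-0, 0-01-, 00--0*, 00--1*, 00-0-*, 00-1-*, 000--*, 001--*, 1--11*, 1-1-1, 1-11-, 10-1-*, 11--1, 111--
[col 3] ---11, -0-1-, 00---
Prime implicants: ---11, -0-1-, -00-0, -01-1, 0-0-0, 0-01-, 00---, 1-1-1, 1-11-, 11--1, 111--
PI chart (minterm → PIs covering it):
  0 | -00-0,0-0-0,00---
  1 | 00---  (sole → essential)
  2 | -0-1-,-00-0,0-0-0,0-01-,00---
  3 | ---11,-0-1-,0-01-,00---
  4 | 00---  (sole → essential)
  5 | -01-1,00---
  6 | -0-1-,00---
  7 | ---11,-0-1-,-01-1,00---
  8 | 0-0-0  (sole → essential)
  10 | 0-0-0,0-01-
  11 | ---11,0-01-
  16 | -00-0  (sole → essential)
  18 | -0-1-,-00-0
  19 | ---11,-0-1-
  22 | -0-1-,1-11-
  25 | 11--1  (sole → essential)
  27 | ---11,11--1
  28 | 111--  (sole → essential)
  29 | 1-1-1,11--1,111--
  30 | 1-11-,111--
  31 | ---11,1-1-1,1-11-,11--1,111--
Essential prime implicants: -00-0, 0-0-0, 00---, 11--1, 111--
Petrick residual → ---11, -0-1-
Minimum SOP uses 7 PIs: de + b'd + b'c'e' + a'c'e' + a'b' + abe + abc

7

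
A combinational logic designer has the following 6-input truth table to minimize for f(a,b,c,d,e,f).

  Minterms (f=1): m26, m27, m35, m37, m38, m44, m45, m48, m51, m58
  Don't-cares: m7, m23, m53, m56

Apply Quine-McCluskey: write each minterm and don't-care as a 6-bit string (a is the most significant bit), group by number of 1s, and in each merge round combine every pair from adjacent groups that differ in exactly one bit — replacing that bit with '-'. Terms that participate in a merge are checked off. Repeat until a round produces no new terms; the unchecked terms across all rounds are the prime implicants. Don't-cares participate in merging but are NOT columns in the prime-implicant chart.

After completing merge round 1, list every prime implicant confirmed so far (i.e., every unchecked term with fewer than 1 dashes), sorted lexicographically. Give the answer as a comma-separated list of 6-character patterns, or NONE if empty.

100110

size-2^0 implicants → 000111(✓)  010111(✓)  011010(✓)  011011(✓)  100011(✓)  100101(✓)  100110  101100(✓)  101101(✓)  110000(✓)  110011(✓)  110101(✓)  111000(✓)  111010(✓)
size-2^1 implicants → -11010  0-0111  01101-  1-0011  1-0101  10-101  10110-  11-000  1110-0
Unchecked terms (primes): -11010, 0-0111, 01101-, 1-0011, 1-0101, 10-101, 100110, 10110-, 11-000, 1110-0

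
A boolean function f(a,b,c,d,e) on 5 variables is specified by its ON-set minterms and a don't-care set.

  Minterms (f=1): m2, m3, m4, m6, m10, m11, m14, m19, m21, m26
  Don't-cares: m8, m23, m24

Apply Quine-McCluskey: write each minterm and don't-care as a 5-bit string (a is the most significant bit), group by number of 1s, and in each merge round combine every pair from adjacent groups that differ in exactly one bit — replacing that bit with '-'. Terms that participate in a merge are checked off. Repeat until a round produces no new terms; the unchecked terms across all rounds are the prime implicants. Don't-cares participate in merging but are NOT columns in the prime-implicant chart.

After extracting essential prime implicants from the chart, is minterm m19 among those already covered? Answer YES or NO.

Round 0: 00010✓ 00011✓ 00100✓ 00110✓ 01000✓ 01010✓ 01011✓ 01110✓ 10011✓ 10101✓ 10111✓ 11000✓ 11010✓
Round 1: -0011 -1000✓ -1010✓ 0-010✓ 0-011✓ 0-110✓ 00-10✓ 0001-✓ 001-0 01-10✓ 010-0✓ 0101-✓ 10-11 101-1 110-0✓
Round 2: -10-0 0--10 0-01-
PIs = {-0011, -10-0, 0--10, 0-01-, 001-0, 10-11, 101-1}
Coverage chart:
  m2: 0--10,0-01-
  m3: -0011,0-01-
  m4: 001-0 ←essential
  m6: 0--10,001-0
  m10: -10-0,0--10,0-01-
  m11: 0-01- ←essential
  m14: 0--10 ←essential
  m19: -0011,10-11
  m21: 101-1 ←essential
  m26: -10-0 ←essential
Essential: -10-0, 0--10, 0-01-, 001-0, 101-1

NO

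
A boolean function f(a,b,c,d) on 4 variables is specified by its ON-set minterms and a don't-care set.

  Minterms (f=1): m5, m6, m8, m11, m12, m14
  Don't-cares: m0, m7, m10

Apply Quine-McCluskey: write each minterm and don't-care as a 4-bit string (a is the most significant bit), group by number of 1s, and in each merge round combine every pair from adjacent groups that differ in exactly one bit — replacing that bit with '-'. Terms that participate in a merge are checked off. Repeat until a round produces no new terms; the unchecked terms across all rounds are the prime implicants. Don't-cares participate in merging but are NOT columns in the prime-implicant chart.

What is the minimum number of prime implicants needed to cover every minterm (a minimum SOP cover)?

size-2^0 implicants → 0000(✓)  0101(✓)  0110(✓)  0111(✓)  1000(✓)  1010(✓)  1011(✓)  1100(✓)  1110(✓)
size-2^1 implicants → -000  -110  01-1  011-  1-00(✓)  1-10(✓)  10-0(✓)  101-  11-0(✓)
size-2^2 implicants → 1--0
Unchecked terms (primes): -000, -110, 01-1, 011-, 1--0, 101-
Minterm coverage:
  m5 ⊆ 01-1 [E]
  m6 ⊆ -110,011-
  m8 ⊆ -000,1--0
  m11 ⊆ 101- [E]
  m12 ⊆ 1--0 [E]
  m14 ⊆ -110,1--0
E = {01-1, 1--0, 101-}
Petrick residual → -110
Cover = bcd' + a'bd + ad' + ab'c  |cover|=4

4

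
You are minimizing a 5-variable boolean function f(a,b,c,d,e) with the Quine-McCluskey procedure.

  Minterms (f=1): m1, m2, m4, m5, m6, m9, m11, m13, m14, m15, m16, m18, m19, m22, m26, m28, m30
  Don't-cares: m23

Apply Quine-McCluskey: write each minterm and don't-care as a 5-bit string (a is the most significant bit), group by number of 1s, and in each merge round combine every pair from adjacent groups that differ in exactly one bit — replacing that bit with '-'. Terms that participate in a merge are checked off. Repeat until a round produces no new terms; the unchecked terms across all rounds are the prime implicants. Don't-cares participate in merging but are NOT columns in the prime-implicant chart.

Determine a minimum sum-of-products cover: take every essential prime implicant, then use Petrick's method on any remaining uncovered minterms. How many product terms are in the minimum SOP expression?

9

size-2^0 implicants → 00001(✓)  00010(✓)  00100(✓)  00101(✓)  00110(✓)  01001(✓)  01011(✓)  01101(✓)  01110(✓)  01111(✓)  10000(✓)  10010(✓)  10011(✓)  10110(✓)  10111(✓)  11010(✓)  11100(✓)  11110(✓)
size-2^1 implicants → -0010(✓)  -0110(✓)  -1110(✓)  0-001(✓)  0-101(✓)  0-110(✓)  00-01(✓)  00-10(✓)  001-0  0010-  01-01(✓)  01-11(✓)  010-1(✓)  011-1(✓)  0111-  1-010(✓)  1-110(✓)  10-10(✓)  10-11(✓)  100-0  1001-(✓)  1011-(✓)  11-10(✓)  111-0
size-2^2 implicants → --110  -0-10  0--01  01--1  1--10  10-1-
Unchecked terms (primes): --110, -0-10, 0--01, 001-0, 0010-, 01--1, 0111-, 1--10, 10-1-, 100-0, 111-0
Minterm coverage:
  m1 ⊆ 0--01 [E]
  m2 ⊆ -0-10 [E]
  m4 ⊆ 001-0,0010-
  m5 ⊆ 0--01,0010-
  m6 ⊆ --110,-0-10,001-0
  m9 ⊆ 0--01,01--1
  m11 ⊆ 01--1 [E]
  m13 ⊆ 0--01,01--1
  m14 ⊆ --110,0111-
  m15 ⊆ 01--1,0111-
  m16 ⊆ 100-0 [E]
  m18 ⊆ -0-10,1--10,10-1-,100-0
  m19 ⊆ 10-1- [E]
  m22 ⊆ --110,-0-10,1--10,10-1-
  m26 ⊆ 1--10 [E]
  m28 ⊆ 111-0 [E]
  m30 ⊆ --110,1--10,111-0
E = {-0-10, 0--01, 01--1, 1--10, 10-1-, 100-0, 111-0}
Petrick residual → --110, 001-0
Cover = cde' + b'de' + a'd'e + a'b'ce' + a'be + ade' + ab'd + ab'c'e' + abce'  |cover|=9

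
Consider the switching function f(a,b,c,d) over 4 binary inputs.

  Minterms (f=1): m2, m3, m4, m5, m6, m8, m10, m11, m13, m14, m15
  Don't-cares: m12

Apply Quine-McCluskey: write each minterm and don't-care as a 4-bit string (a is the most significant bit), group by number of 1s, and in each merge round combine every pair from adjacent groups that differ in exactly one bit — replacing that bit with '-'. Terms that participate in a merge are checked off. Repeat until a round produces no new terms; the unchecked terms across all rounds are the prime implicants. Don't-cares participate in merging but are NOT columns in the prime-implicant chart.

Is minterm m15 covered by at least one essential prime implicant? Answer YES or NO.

NO

size-2^0 implicants → 0010(✓)  0011(✓)  0100(✓)  0101(✓)  0110(✓)  1000(✓)  1010(✓)  1011(✓)  1100(✓)  1101(✓)  1110(✓)  1111(✓)
size-2^1 implicants → -010(✓)  -011(✓)  -100(✓)  -101(✓)  -110(✓)  0-10(✓)  001-(✓)  01-0(✓)  010-(✓)  1-00(✓)  1-10(✓)  1-11(✓)  10-0(✓)  101-(✓)  11-0(✓)  11-1(✓)  110-(✓)  111-(✓)
size-2^2 implicants → --10  -01-  -1-0  -10-  1--0  1-1-  11--
Unchecked terms (primes): --10, -01-, -1-0, -10-, 1--0, 1-1-, 11--
Minterm coverage:
  m2 ⊆ --10,-01-
  m3 ⊆ -01- [E]
  m4 ⊆ -1-0,-10-
  m5 ⊆ -10- [E]
  m6 ⊆ --10,-1-0
  m8 ⊆ 1--0 [E]
  m10 ⊆ --10,-01-,1--0,1-1-
  m11 ⊆ -01-,1-1-
  m13 ⊆ -10-,11--
  m14 ⊆ --10,-1-0,1--0,1-1-,11--
  m15 ⊆ 1-1-,11--
E = {-01-, -10-, 1--0}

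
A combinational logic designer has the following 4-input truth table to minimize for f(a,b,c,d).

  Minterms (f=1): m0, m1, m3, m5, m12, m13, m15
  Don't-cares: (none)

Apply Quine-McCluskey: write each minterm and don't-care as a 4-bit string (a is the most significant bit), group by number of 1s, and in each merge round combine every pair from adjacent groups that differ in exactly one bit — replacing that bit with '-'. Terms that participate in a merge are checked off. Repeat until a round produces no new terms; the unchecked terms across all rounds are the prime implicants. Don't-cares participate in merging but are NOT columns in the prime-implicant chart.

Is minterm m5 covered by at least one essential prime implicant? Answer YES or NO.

Round 0: 0000✓ 0001✓ 0011✓ 0101✓ 1100✓ 1101✓ 1111✓
Round 1: -101 0-01 00-1 000- 11-1 110-
PIs = {-101, 0-01, 00-1, 000-, 11-1, 110-}
Coverage chart:
  m0: 000- ←essential
  m1: 0-01,00-1,000-
  m3: 00-1 ←essential
  m5: -101,0-01
  m12: 110- ←essential
  m13: -101,11-1,110-
  m15: 11-1 ←essential
Essential: 00-1, 000-, 11-1, 110-

NO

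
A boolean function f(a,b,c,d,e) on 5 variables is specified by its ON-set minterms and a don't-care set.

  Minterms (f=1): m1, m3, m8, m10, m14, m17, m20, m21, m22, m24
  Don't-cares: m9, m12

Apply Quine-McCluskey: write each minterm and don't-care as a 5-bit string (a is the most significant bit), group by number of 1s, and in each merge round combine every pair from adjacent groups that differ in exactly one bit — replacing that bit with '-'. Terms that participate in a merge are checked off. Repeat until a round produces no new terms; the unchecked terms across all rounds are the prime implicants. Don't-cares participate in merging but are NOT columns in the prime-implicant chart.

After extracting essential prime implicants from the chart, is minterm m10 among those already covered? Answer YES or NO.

size-2^0 implicants → 00001(✓)  00011(✓)  01000(✓)  01001(✓)  01010(✓)  01100(✓)  01110(✓)  10001(✓)  10100(✓)  10101(✓)  10110(✓)  11000(✓)
size-2^1 implicants → -0001  -1000  0-001  000-1  01-00(✓)  01-10(✓)  010-0(✓)  0100-  011-0(✓)  10-01  101-0  1010-
size-2^2 implicants → 01--0
Unchecked terms (primes): -0001, -1000, 0-001, 000-1, 01--0, 0100-, 10-01, 101-0, 1010-
Minterm coverage:
  m1 ⊆ -0001,0-001,000-1
  m3 ⊆ 000-1 [E]
  m8 ⊆ -1000,01--0,0100-
  m10 ⊆ 01--0 [E]
  m14 ⊆ 01--0 [E]
  m17 ⊆ -0001,10-01
  m20 ⊆ 101-0,1010-
  m21 ⊆ 10-01,1010-
  m22 ⊆ 101-0 [E]
  m24 ⊆ -1000 [E]
E = {-1000, 000-1, 01--0, 101-0}

YES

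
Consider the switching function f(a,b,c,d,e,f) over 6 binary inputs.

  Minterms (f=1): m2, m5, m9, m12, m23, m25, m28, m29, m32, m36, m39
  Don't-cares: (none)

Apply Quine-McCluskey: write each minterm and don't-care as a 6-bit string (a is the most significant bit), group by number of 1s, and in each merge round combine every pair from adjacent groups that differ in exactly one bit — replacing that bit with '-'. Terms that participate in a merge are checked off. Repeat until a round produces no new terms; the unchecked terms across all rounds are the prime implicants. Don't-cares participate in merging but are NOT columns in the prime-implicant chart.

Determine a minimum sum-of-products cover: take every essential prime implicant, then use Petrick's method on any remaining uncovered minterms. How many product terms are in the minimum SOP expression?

8

Round 0: 000010 000101 001001✓ 001100✓ 010111 011001✓ 011100✓ 011101✓ 100000✓ 100100✓ 100111
Round 1: 0-1001 0-1100 011-01 01110- 100-00
PIs = {0-1001, 0-1100, 000010, 000101, 010111, 011-01, 01110-, 100-00, 100111}
Coverage chart:
  m2: 000010 ←essential
  m5: 000101 ←essential
  m9: 0-1001 ←essential
  m12: 0-1100 ←essential
  m23: 010111 ←essential
  m25: 0-1001,011-01
  m28: 0-1100,01110-
  m29: 011-01,01110-
  m32: 100-00 ←essential
  m36: 100-00 ←essential
  m39: 100111 ←essential
Essential: 0-1001, 0-1100, 000010, 000101, 010111, 100-00, 100111
Petrick residual → 011-01
Min cover (8 terms): a'cd'e'f + a'cde'f' + a'b'c'd'ef' + a'b'c'de'f + a'bc'def + a'bce'f + ab'c'e'f' + ab'c'def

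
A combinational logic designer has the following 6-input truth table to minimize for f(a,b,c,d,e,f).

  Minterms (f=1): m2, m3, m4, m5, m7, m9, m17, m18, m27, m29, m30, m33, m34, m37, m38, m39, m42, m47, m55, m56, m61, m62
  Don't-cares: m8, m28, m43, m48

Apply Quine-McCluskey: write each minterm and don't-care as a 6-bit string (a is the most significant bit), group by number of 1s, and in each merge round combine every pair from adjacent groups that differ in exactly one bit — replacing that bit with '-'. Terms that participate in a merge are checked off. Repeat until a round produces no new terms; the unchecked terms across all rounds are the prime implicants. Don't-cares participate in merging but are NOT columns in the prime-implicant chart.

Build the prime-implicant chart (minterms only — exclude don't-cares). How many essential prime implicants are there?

10

Round 0: 000010✓ 000011✓ 000100✓ 000101✓ 000111✓ 001000✓ 001001✓ 010001 010010✓ 011011 011100✓ 011101✓ 011110✓ 100001✓ 100010✓ 100101✓ 100110✓ 100111✓ 101010✓ 101011✓ 101111✓ 110000✓ 110111✓ 111000✓ 111101✓ 111110✓
Round 1: -00010 -00101✓ -00111✓ -11101 -11110 0-0010 000-11 00001- 0001-1✓ 00010- 00100- 0111-0 01110- 1-0111 10-010 10-111 100-01 100-10 1001-1✓ 10011- 101-11 10101- 11-000
Round 2: -001-1
PIs = {-00010, -001-1, -11101, -11110, 0-0010, 000-11, 00001-, 00010-, 00100-, 010001, 011011, 0111-0, 01110-, 1-0111, 10-010, 10-111, 100-01, 100-10, 10011-, 101-11, 10101-, 11-000}
Coverage chart:
  m2: -00010,0-0010,00001-
  m3: 000-11,00001-
  m4: 00010- ←essential
  m5: -001-1,00010-
  m7: -001-1,000-11
  m9: 00100- ←essential
  m17: 010001 ←essential
  m18: 0-0010 ←essential
  m27: 011011 ←essential
  m29: -11101,01110-
  m30: -11110,0111-0
  m33: 100-01 ←essential
  m34: -00010,10-010,100-10
  m37: -001-1,100-01
  m38: 100-10,10011-
  m39: -001-1,1-0111,10-111,10011-
  m42: 10-010,10101-
  m47: 10-111,101-11
  m55: 1-0111 ←essential
  m56: 11-000 ←essential
  m61: -11101 ←essential
  m62: -11110 ←essential
Essential: -11101, -11110, 0-0010, 00010-, 00100-, 010001, 011011, 1-0111, 100-01, 11-000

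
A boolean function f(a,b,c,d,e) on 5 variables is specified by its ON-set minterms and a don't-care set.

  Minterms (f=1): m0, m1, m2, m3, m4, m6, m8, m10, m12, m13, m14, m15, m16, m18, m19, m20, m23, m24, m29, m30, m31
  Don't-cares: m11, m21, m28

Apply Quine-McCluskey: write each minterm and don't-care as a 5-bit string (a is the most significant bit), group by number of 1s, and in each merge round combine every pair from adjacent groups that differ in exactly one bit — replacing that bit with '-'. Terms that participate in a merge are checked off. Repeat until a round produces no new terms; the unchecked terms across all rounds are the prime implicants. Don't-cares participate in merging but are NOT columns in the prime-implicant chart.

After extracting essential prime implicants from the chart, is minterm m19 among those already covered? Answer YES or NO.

NO

[col 0] 00000*, 00001*, 00010*, 00011*, 00100*, 00110*, 01000*, 01010*, 01011*, 01100*, 01101*, 01110*, 01111*, 10000*, 10010*, 10011*, 10100*, 10101*, 10111*, 11000*, 11100*, 11101*, 11110*, 11111*
[col 1] -0000*, -0010*, -0011*, -0100*, -1000*, -1100*, -1101*, -1110*, -1111*, 0-000*, 0-010*, 0-011*, 0-100*, 0-110*, 00-00*, 00-10*, 000-0*, 000-1*, 0000-*, 0001-*, 001-0*, 01-00*, 01-10*, 01-11*, 010-0*, 0101-*, 011-0*, 011-1*, 0110-*, 0111-*, 1-000*, 1-100*, 1-101*, 1-111*, 10-00*, 10-11, 100-0*, 1001-*, 101-1*, 1010-*, 11-00*, 111-0*, 111-1*, 1110-*, 1111-*
[col 2] --000*, --100*, -0-00*, -00-0, -001-, -1-00*, -11-0*, -11-1*, -110-*, -111-*, 0--00*, 0--10*, 0-0-0*, 0-01-, 0-1-0*, 00--0*, 000--, 01--0*, 01-1-, 011--*, 1--00*, 1-1-1, 1-10-, 111--*
[col 3] ---00, -11--, 0---0
Prime implicants: ---00, -00-0, -001-, -11--, 0---0, 0-01-, 000--, 01-1-, 1-1-1, 1-10-, 10-11
PI chart (minterm → PIs covering it):
  0 | ---00,-00-0,0---0,000--
  1 | 000--  (sole → essential)
  2 | -00-0,-001-,0---0,0-01-,000--
  3 | -001-,0-01-,000--
  4 | ---00,0---0
  6 | 0---0  (sole → essential)
  8 | ---00,0---0
  10 | 0---0,0-01-,01-1-
  12 | ---00,-11--,0---0
  13 | -11--  (sole → essential)
  14 | -11--,0---0,01-1-
  15 | -11--,01-1-
  16 | ---00,-00-0
  18 | -00-0,-001-
  19 | -001-,10-11
  20 | ---00,1-10-
  23 | 1-1-1,10-11
  24 | ---00  (sole → essential)
  29 | -11--,1-1-1,1-10-
  30 | -11--  (sole → essential)
  31 | -11--,1-1-1
Essential prime implicants: ---00, -11--, 0---0, 000--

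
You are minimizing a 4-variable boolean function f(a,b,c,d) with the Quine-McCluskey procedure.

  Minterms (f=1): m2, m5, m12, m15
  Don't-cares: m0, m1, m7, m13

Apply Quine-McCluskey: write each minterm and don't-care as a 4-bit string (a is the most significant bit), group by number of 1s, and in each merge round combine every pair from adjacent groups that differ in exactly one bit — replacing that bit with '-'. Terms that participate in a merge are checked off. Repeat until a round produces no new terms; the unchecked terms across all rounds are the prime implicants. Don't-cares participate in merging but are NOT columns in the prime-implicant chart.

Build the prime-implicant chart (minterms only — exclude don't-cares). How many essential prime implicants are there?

[col 0] 0000*, 0001*, 0010*, 0101*, 0111*, 1100*, 1101*, 1111*
[col 1] -101*, -111*, 0-01, 00-0, 000-, 01-1*, 11-1*, 110-
[col 2] -1-1
Prime implicants: -1-1, 0-01, 00-0, 000-, 110-
PI chart (minterm → PIs covering it):
  2 | 00-0  (sole → essential)
  5 | -1-1,0-01
  12 | 110-  (sole → essential)
  15 | -1-1  (sole → essential)
Essential prime implicants: -1-1, 00-0, 110-

3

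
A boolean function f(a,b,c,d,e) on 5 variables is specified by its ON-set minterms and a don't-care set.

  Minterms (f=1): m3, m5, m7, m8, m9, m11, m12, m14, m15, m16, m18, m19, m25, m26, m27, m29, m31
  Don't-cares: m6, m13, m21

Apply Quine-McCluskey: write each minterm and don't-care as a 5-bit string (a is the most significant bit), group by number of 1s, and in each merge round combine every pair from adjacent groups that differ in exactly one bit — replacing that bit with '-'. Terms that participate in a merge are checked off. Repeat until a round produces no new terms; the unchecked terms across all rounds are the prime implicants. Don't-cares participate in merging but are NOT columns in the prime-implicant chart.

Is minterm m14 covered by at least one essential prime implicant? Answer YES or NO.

NO

size-2^0 implicants → 00011(✓)  00101(✓)  00110(✓)  00111(✓)  01000(✓)  01001(✓)  01011(✓)  01100(✓)  01101(✓)  01110(✓)  01111(✓)  10000(✓)  10010(✓)  10011(✓)  10101(✓)  11001(✓)  11010(✓)  11011(✓)  11101(✓)  11111(✓)
size-2^1 implicants → -0011(✓)  -0101(✓)  -1001(✓)  -1011(✓)  -1101(✓)  -1111(✓)  0-011(✓)  0-101(✓)  0-110(✓)  0-111(✓)  00-11(✓)  001-1(✓)  0011-(✓)  01-00(✓)  01-01(✓)  01-11(✓)  010-1(✓)  0100-(✓)  011-0(✓)  011-1(✓)  0110-(✓)  0111-(✓)  1-010(✓)  1-011(✓)  1-101(✓)  100-0  1001-(✓)  11-01(✓)  11-11(✓)  110-1(✓)  1101-(✓)  111-1(✓)
size-2^2 implicants → --011  --101  -1-01(✓)  -1-11(✓)  -10-1(✓)  -11-1(✓)  0--11  0-1-1  0-11-  01--1(✓)  01-0-  011--  1-01-  11--1(✓)
size-2^3 implicants → -1--1
Unchecked terms (primes): --011, --101, -1--1, 0--11, 0-1-1, 0-11-, 01-0-, 011--, 1-01-, 100-0
Minterm coverage:
  m3 ⊆ --011,0--11
  m5 ⊆ --101,0-1-1
  m7 ⊆ 0--11,0-1-1,0-11-
  m8 ⊆ 01-0- [E]
  m9 ⊆ -1--1,01-0-
  m11 ⊆ --011,-1--1,0--11
  m12 ⊆ 01-0-,011--
  m14 ⊆ 0-11-,011--
  m15 ⊆ -1--1,0--11,0-1-1,0-11-,011--
  m16 ⊆ 100-0 [E]
  m18 ⊆ 1-01-,100-0
  m19 ⊆ --011,1-01-
  m25 ⊆ -1--1 [E]
  m26 ⊆ 1-01- [E]
  m27 ⊆ --011,-1--1,1-01-
  m29 ⊆ --101,-1--1
  m31 ⊆ -1--1 [E]
E = {-1--1, 01-0-, 1-01-, 100-0}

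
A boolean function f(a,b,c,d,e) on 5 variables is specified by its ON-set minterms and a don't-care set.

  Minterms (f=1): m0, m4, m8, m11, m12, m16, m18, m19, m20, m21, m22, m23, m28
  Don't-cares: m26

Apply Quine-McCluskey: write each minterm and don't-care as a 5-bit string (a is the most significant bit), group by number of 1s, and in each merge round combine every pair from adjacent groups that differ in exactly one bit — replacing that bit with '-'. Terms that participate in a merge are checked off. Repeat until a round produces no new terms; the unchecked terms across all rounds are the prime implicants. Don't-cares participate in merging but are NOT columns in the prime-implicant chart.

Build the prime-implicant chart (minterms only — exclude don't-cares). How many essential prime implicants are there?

Round 0: 00000✓ 00100✓ 01000✓ 01011 01100✓ 10000✓ 10010✓ 10011✓ 10100✓ 10101✓ 10110✓ 10111✓ 11010✓ 11100✓
Round 1: -0000✓ -0100✓ -1100✓ 0-000✓ 0-100✓ 00-00✓ 01-00✓ 1-010 1-100✓ 10-00✓ 10-10✓ 10-11✓ 100-0✓ 1001-✓ 101-0✓ 101-1✓ 1010-✓ 1011-✓
Round 2: --100 -0-00 0--00 10--0 10-1- 101--
PIs = {--100, -0-00, 0--00, 01011, 1-010, 10--0, 10-1-, 101--}
Coverage chart:
  m0: -0-00,0--00
  m4: --100,-0-00,0--00
  m8: 0--00 ←essential
  m11: 01011 ←essential
  m12: --100,0--00
  m16: -0-00,10--0
  m18: 1-010,10--0,10-1-
  m19: 10-1- ←essential
  m20: --100,-0-00,10--0,101--
  m21: 101-- ←essential
  m22: 10--0,10-1-,101--
  m23: 10-1-,101--
  m28: --100 ←essential
Essential: --100, 0--00, 01011, 10-1-, 101--

5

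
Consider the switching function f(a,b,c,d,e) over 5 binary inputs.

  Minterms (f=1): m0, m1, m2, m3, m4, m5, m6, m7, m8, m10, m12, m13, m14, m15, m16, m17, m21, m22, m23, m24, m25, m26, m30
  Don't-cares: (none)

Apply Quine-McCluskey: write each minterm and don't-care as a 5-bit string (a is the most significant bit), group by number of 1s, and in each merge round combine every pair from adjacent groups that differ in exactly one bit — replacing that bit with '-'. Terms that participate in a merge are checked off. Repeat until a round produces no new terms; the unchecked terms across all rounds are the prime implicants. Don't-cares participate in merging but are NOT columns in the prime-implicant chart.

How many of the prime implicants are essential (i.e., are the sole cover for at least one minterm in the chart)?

Round 0: 00000✓ 00001✓ 00010✓ 00011✓ 00100✓ 00101✓ 00110✓ 00111✓ 01000✓ 01010✓ 01100✓ 01101✓ 01110✓ 01111✓ 10000✓ 10001✓ 10101✓ 10110✓ 10111✓ 11000✓ 11001✓ 11010✓ 11110✓
Round 1: -0000✓ -0001✓ -0101✓ -0110✓ -0111✓ -1000✓ -1010✓ -1110✓ 0-000✓ 0-010✓ 0-100✓ 0-101✓ 0-110✓ 0-111✓ 00-00✓ 00-01✓ 00-10✓ 00-11✓ 000-0✓ 000-1✓ 0000-✓ 0001-✓ 001-0✓ 001-1✓ 0010-✓ 0011-✓ 01-00✓ 01-10✓ 010-0✓ 011-0✓ 011-1✓ 0110-✓ 0111-✓ 1-000✓ 1-001✓ 1-110✓ 10-01✓ 1000-✓ 101-1✓ 1011-✓ 11-10✓ 110-0✓ 1100-✓
Round 2: --000 --110 -0-01 -000- -01-1 -011- -1-10 -10-0 0--00✓ 0--10✓ 0-0-0✓ 0-1-0✓ 0-1-1✓ 0-10-✓ 0-11-✓ 00--0✓ 00--1✓ 00-0-✓ 00-1-✓ 000--✓ 001--✓ 01--0✓ 011--✓ 1-00-
Round 3: 0---0 0-1-- 00---
PIs = {--000, --110, -0-01, -000-, -01-1, -011-, -1-10, -10-0, 0---0, 0-1--, 00---, 1-00-}
Coverage chart:
  m0: --000,-000-,0---0,00---
  m1: -0-01,-000-,00---
  m2: 0---0,00---
  m3: 00--- ←essential
  m4: 0---0,0-1--,00---
  m5: -0-01,-01-1,0-1--,00---
  m6: --110,-011-,0---0,0-1--,00---
  m7: -01-1,-011-,0-1--,00---
  m8: --000,-10-0,0---0
  m10: -1-10,-10-0,0---0
  m12: 0---0,0-1--
  m13: 0-1-- ←essential
  m14: --110,-1-10,0---0,0-1--
  m15: 0-1-- ←essential
  m16: --000,-000-,1-00-
  m17: -0-01,-000-,1-00-
  m21: -0-01,-01-1
  m22: --110,-011-
  m23: -01-1,-011-
  m24: --000,-10-0,1-00-
  m25: 1-00- ←essential
  m26: -1-10,-10-0
  m30: --110,-1-10
Essential: 0-1--, 00---, 1-00-

3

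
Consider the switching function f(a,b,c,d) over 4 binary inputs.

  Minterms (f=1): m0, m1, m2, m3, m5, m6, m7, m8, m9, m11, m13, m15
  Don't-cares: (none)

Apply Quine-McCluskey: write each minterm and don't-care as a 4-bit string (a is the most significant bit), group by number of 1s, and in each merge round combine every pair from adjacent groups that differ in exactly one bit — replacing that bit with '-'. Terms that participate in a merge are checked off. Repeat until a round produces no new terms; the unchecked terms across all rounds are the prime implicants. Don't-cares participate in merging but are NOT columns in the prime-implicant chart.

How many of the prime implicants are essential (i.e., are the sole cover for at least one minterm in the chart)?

size-2^0 implicants → 0000(✓)  0001(✓)  0010(✓)  0011(✓)  0101(✓)  0110(✓)  0111(✓)  1000(✓)  1001(✓)  1011(✓)  1101(✓)  1111(✓)
size-2^1 implicants → -000(✓)  -001(✓)  -011(✓)  -101(✓)  -111(✓)  0-01(✓)  0-10(✓)  0-11(✓)  00-0(✓)  00-1(✓)  000-(✓)  001-(✓)  01-1(✓)  011-(✓)  1-01(✓)  1-11(✓)  10-1(✓)  100-(✓)  11-1(✓)
size-2^2 implicants → --01(✓)  --11(✓)  -0-1(✓)  -00-  -1-1(✓)  0--1(✓)  0-1-  00--  1--1(✓)
size-2^3 implicants → ---1
Unchecked terms (primes): ---1, -00-, 0-1-, 00--
Minterm coverage:
  m0 ⊆ -00-,00--
  m1 ⊆ ---1,-00-,00--
  m2 ⊆ 0-1-,00--
  m3 ⊆ ---1,0-1-,00--
  m5 ⊆ ---1 [E]
  m6 ⊆ 0-1- [E]
  m7 ⊆ ---1,0-1-
  m8 ⊆ -00- [E]
  m9 ⊆ ---1,-00-
  m11 ⊆ ---1 [E]
  m13 ⊆ ---1 [E]
  m15 ⊆ ---1 [E]
E = {---1, -00-, 0-1-}

3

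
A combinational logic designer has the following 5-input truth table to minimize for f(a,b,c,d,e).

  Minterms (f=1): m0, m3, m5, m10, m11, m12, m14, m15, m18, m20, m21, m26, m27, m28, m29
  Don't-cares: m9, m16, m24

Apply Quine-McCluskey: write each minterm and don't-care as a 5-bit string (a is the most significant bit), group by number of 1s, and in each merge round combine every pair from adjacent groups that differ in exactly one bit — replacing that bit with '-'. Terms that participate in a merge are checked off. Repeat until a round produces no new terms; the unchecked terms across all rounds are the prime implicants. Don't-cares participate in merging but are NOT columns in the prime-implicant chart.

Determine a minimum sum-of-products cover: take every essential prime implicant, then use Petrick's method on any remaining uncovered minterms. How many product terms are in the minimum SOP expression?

[col 0] 00000*, 00011*, 00101*, 01001*, 01010*, 01011*, 01100*, 01110*, 01111*, 10000*, 10010*, 10100*, 10101*, 11000*, 11010*, 11011*, 11100*, 11101*
[col 1] -0000, -0101, -1010*, -1011*, -1100, 0-011, 01-10*, 01-11*, 010-1, 0101-*, 011-0, 0111-*, 1-000*, 1-010*, 1-100*, 1-101*, 10-00*, 100-0*, 1010-*, 11-00*, 110-0*, 1101-*, 1110-*
[col 2] -101-, 01-1-, 1--00, 1-0-0, 1-10-
Prime implicants: -0000, -0101, -101-, -1100, 0-011, 01-1-, 010-1, 011-0, 1--00, 1-0-0, 1-10-
PI chart (minterm → PIs covering it):
  0 | -0000  (sole → essential)
  3 | 0-011  (sole → essential)
  5 | -0101  (sole → essential)
  10 | -101-,01-1-
  11 | -101-,0-011,01-1-,010-1
  12 | -1100,011-0
  14 | 01-1-,011-0
  15 | 01-1-  (sole → essential)
  18 | 1-0-0  (sole → essential)
  20 | 1--00,1-10-
  21 | -0101,1-10-
  26 | -101-,1-0-0
  27 | -101-  (sole → essential)
  28 | -1100,1--00,1-10-
  29 | 1-10-  (sole → essential)
Essential prime implicants: -0000, -0101, -101-, 0-011, 01-1-, 1-0-0, 1-10-
Petrick residual → -1100
Minimum SOP uses 8 PIs: b'c'd'e' + b'cd'e + bc'd + bcd'e' + a'c'de + a'bd + ac'e' + acd'

8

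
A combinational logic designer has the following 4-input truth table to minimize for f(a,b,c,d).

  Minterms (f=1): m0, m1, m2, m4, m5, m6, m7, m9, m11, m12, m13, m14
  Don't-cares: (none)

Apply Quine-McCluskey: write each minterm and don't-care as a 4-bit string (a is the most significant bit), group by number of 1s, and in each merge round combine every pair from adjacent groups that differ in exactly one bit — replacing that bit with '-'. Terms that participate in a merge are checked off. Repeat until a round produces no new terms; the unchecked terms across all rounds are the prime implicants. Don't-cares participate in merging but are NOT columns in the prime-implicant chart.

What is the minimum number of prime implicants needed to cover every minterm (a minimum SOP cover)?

[col 0] 0000*, 0001*, 0010*, 0100*, 0101*, 0110*, 0111*, 1001*, 1011*, 1100*, 1101*, 1110*
[col 1] -001*, -100*, -101*, -110*, 0-00*, 0-01*, 0-10*, 00-0*, 000-*, 01-0*, 01-1*, 010-*, 011-*, 1-01*, 10-1, 11-0*, 110-*
[col 2] --01, -1-0, -10-, 0--0, 0-0-, 01--
Prime implicants: --01, -1-0, -10-, 0--0, 0-0-, 01--, 10-1
PI chart (minterm → PIs covering it):
  0 | 0--0,0-0-
  1 | --01,0-0-
  2 | 0--0  (sole → essential)
  4 | -1-0,-10-,0--0,0-0-,01--
  5 | --01,-10-,0-0-,01--
  6 | -1-0,0--0,01--
  7 | 01--  (sole → essential)
  9 | --01,10-1
  11 | 10-1  (sole → essential)
  12 | -1-0,-10-
  13 | --01,-10-
  14 | -1-0  (sole → essential)
Essential prime implicants: -1-0, 0--0, 01--, 10-1
Petrick residual → --01
Minimum SOP uses 5 PIs: c'd + bd' + a'd' + a'b + ab'd

5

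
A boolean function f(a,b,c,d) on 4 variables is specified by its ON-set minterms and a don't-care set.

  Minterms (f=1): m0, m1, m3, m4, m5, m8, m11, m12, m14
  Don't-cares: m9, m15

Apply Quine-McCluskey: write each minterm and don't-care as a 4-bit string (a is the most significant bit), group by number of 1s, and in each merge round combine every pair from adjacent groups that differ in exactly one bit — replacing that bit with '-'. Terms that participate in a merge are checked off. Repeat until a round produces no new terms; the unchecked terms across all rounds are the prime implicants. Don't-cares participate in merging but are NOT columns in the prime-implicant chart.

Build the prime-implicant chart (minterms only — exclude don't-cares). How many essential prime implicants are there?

2

Round 0: 0000✓ 0001✓ 0011✓ 0100✓ 0101✓ 1000✓ 1001✓ 1011✓ 1100✓ 1110✓ 1111✓
Round 1: -000✓ -001✓ -011✓ -100✓ 0-00✓ 0-01✓ 00-1✓ 000-✓ 010-✓ 1-00✓ 1-11 10-1✓ 100-✓ 11-0 111-
Round 2: --00 -0-1 -00- 0-0-
PIs = {--00, -0-1, -00-, 0-0-, 1-11, 11-0, 111-}
Coverage chart:
  m0: --00,-00-,0-0-
  m1: -0-1,-00-,0-0-
  m3: -0-1 ←essential
  m4: --00,0-0-
  m5: 0-0- ←essential
  m8: --00,-00-
  m11: -0-1,1-11
  m12: --00,11-0
  m14: 11-0,111-
Essential: -0-1, 0-0-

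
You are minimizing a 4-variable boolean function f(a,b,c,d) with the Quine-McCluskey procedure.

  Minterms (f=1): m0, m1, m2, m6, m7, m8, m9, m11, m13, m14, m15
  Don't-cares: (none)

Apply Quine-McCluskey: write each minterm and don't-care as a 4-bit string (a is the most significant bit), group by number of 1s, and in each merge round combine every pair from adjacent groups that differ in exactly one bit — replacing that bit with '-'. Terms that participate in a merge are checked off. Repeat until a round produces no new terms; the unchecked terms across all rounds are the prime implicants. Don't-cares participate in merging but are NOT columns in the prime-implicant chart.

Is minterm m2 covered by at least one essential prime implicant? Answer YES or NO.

size-2^0 implicants → 0000(✓)  0001(✓)  0010(✓)  0110(✓)  0111(✓)  1000(✓)  1001(✓)  1011(✓)  1101(✓)  1110(✓)  1111(✓)
size-2^1 implicants → -000(✓)  -001(✓)  -110(✓)  -111(✓)  0-10  00-0  000-(✓)  011-(✓)  1-01(✓)  1-11(✓)  10-1(✓)  100-(✓)  11-1(✓)  111-(✓)
size-2^2 implicants → -00-  -11-  1--1
Unchecked terms (primes): -00-, -11-, 0-10, 00-0, 1--1
Minterm coverage:
  m0 ⊆ -00-,00-0
  m1 ⊆ -00- [E]
  m2 ⊆ 0-10,00-0
  m6 ⊆ -11-,0-10
  m7 ⊆ -11- [E]
  m8 ⊆ -00- [E]
  m9 ⊆ -00-,1--1
  m11 ⊆ 1--1 [E]
  m13 ⊆ 1--1 [E]
  m14 ⊆ -11- [E]
  m15 ⊆ -11-,1--1
E = {-00-, -11-, 1--1}

NO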